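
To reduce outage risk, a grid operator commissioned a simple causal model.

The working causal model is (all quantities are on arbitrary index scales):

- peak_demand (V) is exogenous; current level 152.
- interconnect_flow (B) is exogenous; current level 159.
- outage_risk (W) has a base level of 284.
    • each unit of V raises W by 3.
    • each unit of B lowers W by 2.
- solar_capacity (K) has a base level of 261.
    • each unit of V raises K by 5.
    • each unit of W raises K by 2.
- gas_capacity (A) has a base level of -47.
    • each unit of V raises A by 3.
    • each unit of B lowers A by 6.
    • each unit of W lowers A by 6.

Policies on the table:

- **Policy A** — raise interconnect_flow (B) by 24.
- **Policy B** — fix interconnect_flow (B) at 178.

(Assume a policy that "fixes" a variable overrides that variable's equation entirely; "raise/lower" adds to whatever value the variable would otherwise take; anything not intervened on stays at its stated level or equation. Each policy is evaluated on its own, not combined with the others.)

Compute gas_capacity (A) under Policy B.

-2963

Policy B (B := 178):
  V = 152
  B = 178
  W = 284 + 3·152 − 2·178 = 384
  A = -47 + 3·152 − 6·178 − 6·384 = -2963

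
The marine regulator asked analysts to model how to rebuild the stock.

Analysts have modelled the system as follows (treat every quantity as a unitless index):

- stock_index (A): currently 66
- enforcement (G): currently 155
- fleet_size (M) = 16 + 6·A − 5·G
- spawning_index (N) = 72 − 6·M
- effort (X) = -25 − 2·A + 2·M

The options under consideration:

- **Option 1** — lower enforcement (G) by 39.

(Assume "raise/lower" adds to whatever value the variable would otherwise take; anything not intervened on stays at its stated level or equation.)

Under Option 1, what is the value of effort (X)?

Option 1 (G − 39):
  A = 66
  G = 155 − 39 = 116
  M = 16 + 6·66 − 5·116 = -168
  X = -25 − 2·66 + 2·(-168) = -493

-493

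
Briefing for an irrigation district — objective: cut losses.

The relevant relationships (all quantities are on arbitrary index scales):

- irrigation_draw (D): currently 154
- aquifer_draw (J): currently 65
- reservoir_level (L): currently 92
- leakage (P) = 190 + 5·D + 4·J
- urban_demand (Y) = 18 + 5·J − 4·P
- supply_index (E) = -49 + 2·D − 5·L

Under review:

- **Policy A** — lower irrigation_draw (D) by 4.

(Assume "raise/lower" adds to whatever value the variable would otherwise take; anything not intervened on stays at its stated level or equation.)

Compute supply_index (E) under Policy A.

-209

Policy A (D − 4):
  D = 154 − 4 = 150
  L = 92
  E = -49 + 2·150 − 5·92 = -209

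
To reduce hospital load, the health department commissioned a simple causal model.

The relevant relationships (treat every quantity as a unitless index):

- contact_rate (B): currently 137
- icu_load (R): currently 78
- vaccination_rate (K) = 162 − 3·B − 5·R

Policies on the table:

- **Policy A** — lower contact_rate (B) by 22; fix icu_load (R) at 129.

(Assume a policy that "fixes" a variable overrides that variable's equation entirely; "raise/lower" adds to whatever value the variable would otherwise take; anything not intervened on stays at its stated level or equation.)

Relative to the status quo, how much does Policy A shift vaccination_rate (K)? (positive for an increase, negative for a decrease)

Baseline:
  B = 137
  R = 78
  K = 162 − 3·137 − 5·78 = -639
Policy A (B − 22, R := 129):
  B = 137 − 22 = 115
  R = 129
  K = 162 − 3·115 − 5·129 = -828
Change in K: -828 − (-639) = -189

-189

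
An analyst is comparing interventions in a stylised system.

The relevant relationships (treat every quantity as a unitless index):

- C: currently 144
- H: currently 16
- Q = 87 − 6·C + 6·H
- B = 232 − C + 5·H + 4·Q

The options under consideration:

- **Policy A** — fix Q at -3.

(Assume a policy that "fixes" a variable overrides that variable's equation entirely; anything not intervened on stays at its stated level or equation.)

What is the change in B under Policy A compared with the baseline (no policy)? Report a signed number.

Baseline:
  C = 144
  H = 16
  Q = 87 − 6·144 + 6·16 = -681
  B = 232 − 144 + 5·16 + 4·(-681) = -2556
Policy A (Q := -3):
  C = 144
  H = 16
  Q = -3
  B = 232 − 144 + 5·16 + 4·(-3) = 156
Change in B: 156 − (-2556) = 2712

2712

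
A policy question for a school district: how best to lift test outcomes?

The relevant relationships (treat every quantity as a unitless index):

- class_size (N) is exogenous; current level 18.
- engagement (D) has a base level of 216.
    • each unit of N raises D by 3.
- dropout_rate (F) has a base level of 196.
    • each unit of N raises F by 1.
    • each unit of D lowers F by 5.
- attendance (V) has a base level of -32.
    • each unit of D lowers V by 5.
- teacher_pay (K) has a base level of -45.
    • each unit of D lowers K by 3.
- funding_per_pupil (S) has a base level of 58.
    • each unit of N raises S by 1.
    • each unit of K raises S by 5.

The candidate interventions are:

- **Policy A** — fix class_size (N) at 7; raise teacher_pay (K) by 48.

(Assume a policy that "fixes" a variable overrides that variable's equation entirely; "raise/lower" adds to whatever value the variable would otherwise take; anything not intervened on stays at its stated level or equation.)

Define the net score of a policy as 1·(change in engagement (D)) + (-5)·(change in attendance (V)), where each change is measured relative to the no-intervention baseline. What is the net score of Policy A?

Baseline:
  N = 18
  D = 216 + 3·18 = 270
  V = -32 − 5·270 = -1382
Policy A (N := 7, K + 48):
  N = 7
  D = 216 + 3·7 = 237
  V = -32 − 5·237 = -1217
ΔD = 237 − 270 = -33; ΔV = -1217 − (-1382) = 165
Score = 1·(-33) + (-5)·165 = -858

-858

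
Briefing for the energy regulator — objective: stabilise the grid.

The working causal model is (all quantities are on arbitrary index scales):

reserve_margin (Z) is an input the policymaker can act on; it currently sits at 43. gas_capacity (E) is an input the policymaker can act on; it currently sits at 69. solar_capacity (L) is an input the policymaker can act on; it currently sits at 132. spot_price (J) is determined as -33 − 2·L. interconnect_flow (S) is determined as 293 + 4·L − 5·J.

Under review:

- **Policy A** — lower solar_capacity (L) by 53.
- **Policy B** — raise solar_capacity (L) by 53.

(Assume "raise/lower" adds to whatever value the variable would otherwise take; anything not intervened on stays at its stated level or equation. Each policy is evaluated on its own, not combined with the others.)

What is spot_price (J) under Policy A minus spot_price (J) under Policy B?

Policy A (L − 53):
  L = 132 − 53 = 79
  J = -33 − 2·79 = -191
Policy B (L + 53):
  L = 132 + 53 = 185
  J = -33 − 2·185 = -403
J: -191 − (-403) = 212

212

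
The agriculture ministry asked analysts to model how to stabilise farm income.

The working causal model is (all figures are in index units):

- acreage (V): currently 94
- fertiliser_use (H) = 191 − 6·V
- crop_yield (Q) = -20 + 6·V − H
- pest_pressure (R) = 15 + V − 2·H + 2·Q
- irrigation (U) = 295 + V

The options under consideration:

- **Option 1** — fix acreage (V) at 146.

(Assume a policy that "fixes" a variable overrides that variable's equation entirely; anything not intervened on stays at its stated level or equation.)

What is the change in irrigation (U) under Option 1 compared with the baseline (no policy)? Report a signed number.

52

Baseline:
  V = 94
  U = 295 + 94 = 389
Option 1 (V := 146):
  V = 146
  U = 295 + 146 = 441
Change in U: 441 − 389 = 52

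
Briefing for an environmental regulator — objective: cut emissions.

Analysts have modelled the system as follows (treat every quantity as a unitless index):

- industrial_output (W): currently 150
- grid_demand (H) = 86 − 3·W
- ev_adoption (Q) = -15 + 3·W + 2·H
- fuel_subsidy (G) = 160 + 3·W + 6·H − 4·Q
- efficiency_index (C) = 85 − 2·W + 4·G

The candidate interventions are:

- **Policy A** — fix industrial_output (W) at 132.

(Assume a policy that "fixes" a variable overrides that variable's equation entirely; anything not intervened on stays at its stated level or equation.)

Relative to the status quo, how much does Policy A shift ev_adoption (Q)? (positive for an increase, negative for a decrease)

Baseline:
  W = 150
  H = 86 − 3·150 = -364
  Q = -15 + 3·150 + 2·(-364) = -293
Policy A (W := 132):
  W = 132
  H = 86 − 3·132 = -310
  Q = -15 + 3·132 + 2·(-310) = -239
Change in Q: -239 − (-293) = 54

54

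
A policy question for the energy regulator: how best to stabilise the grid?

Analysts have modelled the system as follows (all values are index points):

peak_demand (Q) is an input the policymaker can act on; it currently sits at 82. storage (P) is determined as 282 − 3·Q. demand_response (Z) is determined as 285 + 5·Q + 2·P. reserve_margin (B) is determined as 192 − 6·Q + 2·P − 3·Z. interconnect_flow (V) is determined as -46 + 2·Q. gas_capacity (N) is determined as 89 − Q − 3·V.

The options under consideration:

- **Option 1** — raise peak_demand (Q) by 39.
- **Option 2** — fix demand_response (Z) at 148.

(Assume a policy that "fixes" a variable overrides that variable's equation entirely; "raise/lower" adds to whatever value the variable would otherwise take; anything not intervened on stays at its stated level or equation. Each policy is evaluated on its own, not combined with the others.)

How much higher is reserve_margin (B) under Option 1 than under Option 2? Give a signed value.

-2208

Option 1 (Q + 39):
  Q = 82 + 39 = 121
  P = 282 − 3·121 = -81
  Z = 285 + 5·121 + 2·(-81) = 728
  B = 192 − 6·121 + 2·(-81) − 3·728 = -2880
Option 2 (Z := 148):
  Q = 82
  P = 282 − 3·82 = 36
  Z = 148
  B = 192 − 6·82 + 2·36 − 3·148 = -672
B: -2880 − (-672) = -2208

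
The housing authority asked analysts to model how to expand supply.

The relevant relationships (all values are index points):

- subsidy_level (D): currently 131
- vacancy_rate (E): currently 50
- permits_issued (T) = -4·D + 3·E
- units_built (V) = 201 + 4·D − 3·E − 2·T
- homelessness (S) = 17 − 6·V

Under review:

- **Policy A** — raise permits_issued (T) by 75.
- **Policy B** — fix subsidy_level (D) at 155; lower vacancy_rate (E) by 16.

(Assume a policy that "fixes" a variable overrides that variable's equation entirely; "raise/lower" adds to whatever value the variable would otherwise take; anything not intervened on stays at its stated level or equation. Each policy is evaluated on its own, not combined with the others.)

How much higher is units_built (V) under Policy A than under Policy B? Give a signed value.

-582

Policy A (T + 75):
  D = 131
  E = 50
  T = 0 − 4·131 + 3·50 (+75 from intervention) = -299
  V = 201 + 4·131 − 3·50 − 2·(-299) = 1173
Policy B (D := 155, E − 16):
  D = 155
  E = 50 − 16 = 34
  T = 0 − 4·155 + 3·34 = -518
  V = 201 + 4·155 − 3·34 − 2·(-518) = 1755
V: 1173 − 1755 = -582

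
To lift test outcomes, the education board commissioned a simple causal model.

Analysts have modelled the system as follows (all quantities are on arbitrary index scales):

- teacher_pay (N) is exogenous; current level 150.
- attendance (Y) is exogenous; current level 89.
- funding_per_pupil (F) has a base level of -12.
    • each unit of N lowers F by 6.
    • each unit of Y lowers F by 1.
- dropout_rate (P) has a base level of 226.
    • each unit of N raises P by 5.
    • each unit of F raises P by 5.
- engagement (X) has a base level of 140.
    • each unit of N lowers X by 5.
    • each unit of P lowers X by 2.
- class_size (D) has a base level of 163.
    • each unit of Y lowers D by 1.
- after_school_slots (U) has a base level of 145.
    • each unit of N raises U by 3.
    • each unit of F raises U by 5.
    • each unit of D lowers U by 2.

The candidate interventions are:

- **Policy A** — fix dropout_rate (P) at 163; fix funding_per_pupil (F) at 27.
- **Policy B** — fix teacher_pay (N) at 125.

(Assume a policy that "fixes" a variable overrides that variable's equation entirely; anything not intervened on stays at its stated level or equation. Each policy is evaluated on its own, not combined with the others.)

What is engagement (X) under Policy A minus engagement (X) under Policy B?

Policy A (P := 163, F := 27):
  N = 150
  Y = 89
  F = 27
  P = 163
  X = 140 − 5·150 − 2·163 = -936
Policy B (N := 125):
  N = 125
  Y = 89
  F = -12 − 6·125 − 89 = -851
  P = 226 + 5·125 + 5·(-851) = -3404
  X = 140 − 5·125 − 2·(-3404) = 6323
X: -936 − 6323 = -7259

-7259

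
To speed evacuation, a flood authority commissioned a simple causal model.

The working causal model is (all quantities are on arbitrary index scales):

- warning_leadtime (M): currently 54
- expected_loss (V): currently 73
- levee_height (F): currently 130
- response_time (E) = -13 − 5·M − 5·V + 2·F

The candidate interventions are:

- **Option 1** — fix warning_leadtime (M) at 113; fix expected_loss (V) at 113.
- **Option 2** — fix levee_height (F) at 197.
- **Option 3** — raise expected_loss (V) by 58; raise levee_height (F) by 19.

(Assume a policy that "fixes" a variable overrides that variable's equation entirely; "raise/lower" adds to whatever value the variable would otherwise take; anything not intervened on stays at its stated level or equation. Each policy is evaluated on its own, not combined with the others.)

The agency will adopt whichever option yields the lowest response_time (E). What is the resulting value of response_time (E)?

Option 1 (M := 113, V := 113):
  M = 113
  V = 113
  F = 130
  E = -13 − 5·113 − 5·113 + 2·130 = -883
Option 2 (F := 197):
  M = 54
  V = 73
  F = 197
  E = -13 − 5·54 − 5·73 + 2·197 = -254
Option 3 (V + 58, F + 19):
  M = 54
  V = 73 + 58 = 131
  F = 130 + 19 = 149
  E = -13 − 5·54 − 5·131 + 2·149 = -640
Comparing — Option 1: E=-883, Option 2: E=-254, Option 3: E=-640. Lowest is -883 (Option 1).

-883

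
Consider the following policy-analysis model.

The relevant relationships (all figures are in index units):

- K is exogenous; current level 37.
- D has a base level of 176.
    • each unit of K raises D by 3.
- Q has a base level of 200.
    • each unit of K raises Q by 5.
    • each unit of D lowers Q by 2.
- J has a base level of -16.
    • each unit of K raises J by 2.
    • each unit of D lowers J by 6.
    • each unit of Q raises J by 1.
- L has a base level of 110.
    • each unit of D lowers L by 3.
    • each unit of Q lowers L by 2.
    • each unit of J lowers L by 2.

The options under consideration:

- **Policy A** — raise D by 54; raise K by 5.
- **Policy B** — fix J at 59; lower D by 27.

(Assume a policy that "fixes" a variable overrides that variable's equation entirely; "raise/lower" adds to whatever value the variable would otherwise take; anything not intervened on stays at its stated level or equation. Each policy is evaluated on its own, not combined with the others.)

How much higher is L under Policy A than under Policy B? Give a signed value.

4904

Policy A (D + 54, K + 5):
  K = 37 + 5 = 42
  D = 176 + 3·42 (+54 from intervention) = 356
  Q = 200 + 5·42 − 2·356 = -302
  J = -16 + 2·42 − 6·356 + (-302) = -2370
  L = 110 − 3·356 − 2·(-302) − 2·(-2370) = 4386
Policy B (J := 59, D − 27):
  K = 37
  D = 176 + 3·37 (−27 from intervention) = 260
  Q = 200 + 5·37 − 2·260 = -135
  J = 59
  L = 110 − 3·260 − 2·(-135) − 2·59 = -518
L: 4386 − (-518) = 4904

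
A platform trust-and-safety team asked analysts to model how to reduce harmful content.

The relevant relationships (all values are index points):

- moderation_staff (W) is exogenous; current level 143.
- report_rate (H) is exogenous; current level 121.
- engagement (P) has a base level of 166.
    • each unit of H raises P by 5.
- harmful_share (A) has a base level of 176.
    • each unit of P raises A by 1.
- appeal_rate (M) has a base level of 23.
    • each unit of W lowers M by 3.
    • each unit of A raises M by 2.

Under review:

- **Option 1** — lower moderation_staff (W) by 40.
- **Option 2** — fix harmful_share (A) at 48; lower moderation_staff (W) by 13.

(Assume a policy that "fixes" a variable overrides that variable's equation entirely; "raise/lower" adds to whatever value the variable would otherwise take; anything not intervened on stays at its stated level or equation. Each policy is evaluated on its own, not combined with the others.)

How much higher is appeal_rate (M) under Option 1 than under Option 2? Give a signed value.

1879

Option 1 (W − 40):
  W = 143 − 40 = 103
  H = 121
  P = 166 + 5·121 = 771
  A = 176 + 771 = 947
  M = 23 − 3·103 + 2·947 = 1608
Option 2 (A := 48, W − 13):
  W = 143 − 13 = 130
  H = 121
  P = 166 + 5·121 = 771
  A = 48
  M = 23 − 3·130 + 2·48 = -271
M: 1608 − (-271) = 1879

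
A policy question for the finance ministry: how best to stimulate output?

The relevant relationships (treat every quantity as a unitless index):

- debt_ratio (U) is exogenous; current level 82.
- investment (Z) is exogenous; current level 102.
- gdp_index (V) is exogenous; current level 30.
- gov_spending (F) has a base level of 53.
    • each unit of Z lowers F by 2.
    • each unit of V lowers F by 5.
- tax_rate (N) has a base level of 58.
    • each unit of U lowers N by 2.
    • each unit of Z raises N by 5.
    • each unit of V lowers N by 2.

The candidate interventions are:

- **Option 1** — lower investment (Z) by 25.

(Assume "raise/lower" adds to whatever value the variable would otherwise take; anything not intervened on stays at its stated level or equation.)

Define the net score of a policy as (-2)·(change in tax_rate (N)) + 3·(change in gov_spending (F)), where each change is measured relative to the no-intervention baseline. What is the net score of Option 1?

400

Baseline:
  U = 82
  Z = 102
  V = 30
  F = 53 − 2·102 − 5·30 = -301
  N = 58 − 2·82 + 5·102 − 2·30 = 344
Option 1 (Z − 25):
  U = 82
  Z = 102 − 25 = 77
  V = 30
  F = 53 − 2·77 − 5·30 = -251
  N = 58 − 2·82 + 5·77 − 2·30 = 219
ΔN = 219 − 344 = -125; ΔF = -251 − (-301) = 50
Score = (-2)·(-125) + 3·50 = 400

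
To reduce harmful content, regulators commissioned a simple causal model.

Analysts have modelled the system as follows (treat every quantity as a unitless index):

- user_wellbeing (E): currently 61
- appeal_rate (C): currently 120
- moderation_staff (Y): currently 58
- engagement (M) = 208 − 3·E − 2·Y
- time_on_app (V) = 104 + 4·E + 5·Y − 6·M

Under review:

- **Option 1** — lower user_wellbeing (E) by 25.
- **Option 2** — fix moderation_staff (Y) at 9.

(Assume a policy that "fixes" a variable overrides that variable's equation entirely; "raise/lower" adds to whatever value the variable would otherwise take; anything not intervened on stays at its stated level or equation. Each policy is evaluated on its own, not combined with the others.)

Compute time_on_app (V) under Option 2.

351

Option 2 (Y := 9):
  E = 61
  Y = 9
  M = 208 − 3·61 − 2·9 = 7
  V = 104 + 4·61 + 5·9 − 6·7 = 351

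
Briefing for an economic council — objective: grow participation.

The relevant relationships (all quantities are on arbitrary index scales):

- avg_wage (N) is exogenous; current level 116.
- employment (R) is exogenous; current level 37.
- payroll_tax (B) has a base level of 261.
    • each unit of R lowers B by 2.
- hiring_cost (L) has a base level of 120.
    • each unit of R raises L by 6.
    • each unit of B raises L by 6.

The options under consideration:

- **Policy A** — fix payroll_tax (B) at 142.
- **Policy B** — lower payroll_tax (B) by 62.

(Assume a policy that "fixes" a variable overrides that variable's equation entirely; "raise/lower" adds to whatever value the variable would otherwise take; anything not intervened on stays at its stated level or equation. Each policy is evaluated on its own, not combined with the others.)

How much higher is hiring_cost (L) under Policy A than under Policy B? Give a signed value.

Policy A (B := 142):
  R = 37
  B = 142
  L = 120 + 6·37 + 6·142 = 1194
Policy B (B − 62):
  R = 37
  B = 261 − 2·37 (−62 from intervention) = 125
  L = 120 + 6·37 + 6·125 = 1092
L: 1194 − 1092 = 102

102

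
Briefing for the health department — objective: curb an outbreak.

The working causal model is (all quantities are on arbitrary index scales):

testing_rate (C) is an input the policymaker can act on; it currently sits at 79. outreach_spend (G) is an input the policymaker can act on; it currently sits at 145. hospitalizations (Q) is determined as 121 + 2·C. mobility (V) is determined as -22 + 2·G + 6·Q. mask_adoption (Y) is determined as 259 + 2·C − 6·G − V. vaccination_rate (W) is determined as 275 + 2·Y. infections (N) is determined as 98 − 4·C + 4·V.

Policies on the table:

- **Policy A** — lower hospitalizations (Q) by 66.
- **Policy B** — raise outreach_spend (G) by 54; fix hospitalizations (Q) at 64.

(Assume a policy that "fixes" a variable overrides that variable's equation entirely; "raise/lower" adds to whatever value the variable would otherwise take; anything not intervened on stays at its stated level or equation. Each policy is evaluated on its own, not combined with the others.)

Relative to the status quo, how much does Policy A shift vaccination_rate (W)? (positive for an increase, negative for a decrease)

792

Baseline:
  C = 79
  G = 145
  Q = 121 + 2·79 = 279
  V = -22 + 2·145 + 6·279 = 1942
  Y = 259 + 2·79 − 6·145 − 1942 = -2395
  W = 275 + 2·(-2395) = -4515
Policy A (Q − 66):
  C = 79
  G = 145
  Q = 121 + 2·79 (−66 from intervention) = 213
  V = -22 + 2·145 + 6·213 = 1546
  Y = 259 + 2·79 − 6·145 − 1546 = -1999
  W = 275 + 2·(-1999) = -3723
Change in W: -3723 − (-4515) = 792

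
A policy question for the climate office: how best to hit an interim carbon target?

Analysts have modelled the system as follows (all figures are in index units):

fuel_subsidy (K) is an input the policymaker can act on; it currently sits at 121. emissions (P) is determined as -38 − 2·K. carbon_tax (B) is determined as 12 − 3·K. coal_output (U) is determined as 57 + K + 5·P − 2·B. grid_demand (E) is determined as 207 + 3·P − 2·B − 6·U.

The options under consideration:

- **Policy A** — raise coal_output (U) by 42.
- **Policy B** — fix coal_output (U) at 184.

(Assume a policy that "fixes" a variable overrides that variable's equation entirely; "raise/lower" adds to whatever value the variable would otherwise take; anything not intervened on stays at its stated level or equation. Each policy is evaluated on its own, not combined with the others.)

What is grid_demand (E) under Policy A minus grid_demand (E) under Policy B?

3972

Policy A (U + 42):
  K = 121
  P = -38 − 2·121 = -280
  B = 12 − 3·121 = -351
  U = 57 + 121 + 5·(-280) − 2·(-351) (+42 from intervention) = -478
  E = 207 + 3·(-280) − 2·(-351) − 6·(-478) = 2937
Policy B (U := 184):
  K = 121
  P = -38 − 2·121 = -280
  B = 12 − 3·121 = -351
  U = 184
  E = 207 + 3·(-280) − 2·(-351) − 6·184 = -1035
E: 2937 − (-1035) = 3972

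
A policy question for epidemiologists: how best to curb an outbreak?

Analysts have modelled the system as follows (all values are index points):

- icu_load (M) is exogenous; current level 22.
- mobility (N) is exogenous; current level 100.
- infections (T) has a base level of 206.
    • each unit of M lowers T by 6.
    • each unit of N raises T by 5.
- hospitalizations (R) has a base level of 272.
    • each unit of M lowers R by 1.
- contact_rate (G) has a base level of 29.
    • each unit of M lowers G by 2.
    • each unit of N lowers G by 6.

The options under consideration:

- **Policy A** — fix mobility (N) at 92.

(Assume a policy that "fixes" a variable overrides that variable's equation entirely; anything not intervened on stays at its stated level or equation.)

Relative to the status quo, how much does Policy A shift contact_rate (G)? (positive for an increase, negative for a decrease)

Baseline:
  M = 22
  N = 100
  G = 29 − 2·22 − 6·100 = -615
Policy A (N := 92):
  M = 22
  N = 92
  G = 29 − 2·22 − 6·92 = -567
Change in G: -567 − (-615) = 48

48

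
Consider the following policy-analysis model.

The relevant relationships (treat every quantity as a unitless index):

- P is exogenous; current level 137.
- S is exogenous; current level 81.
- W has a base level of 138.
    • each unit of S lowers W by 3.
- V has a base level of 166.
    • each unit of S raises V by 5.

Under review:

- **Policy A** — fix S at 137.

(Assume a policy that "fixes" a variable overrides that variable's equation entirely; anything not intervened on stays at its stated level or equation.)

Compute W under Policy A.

Policy A (S := 137):
  S = 137
  W = 138 − 3·137 = -273

-273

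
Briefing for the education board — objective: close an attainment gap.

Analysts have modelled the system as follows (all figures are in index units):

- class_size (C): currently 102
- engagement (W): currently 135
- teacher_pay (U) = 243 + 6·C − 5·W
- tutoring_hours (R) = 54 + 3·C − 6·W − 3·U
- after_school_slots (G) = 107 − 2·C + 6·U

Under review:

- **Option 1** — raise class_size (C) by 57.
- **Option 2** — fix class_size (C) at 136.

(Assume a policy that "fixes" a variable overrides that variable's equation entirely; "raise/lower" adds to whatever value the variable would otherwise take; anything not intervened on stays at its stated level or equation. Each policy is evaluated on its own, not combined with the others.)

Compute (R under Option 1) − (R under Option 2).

-345

Option 1 (C + 57):
  C = 102 + 57 = 159
  W = 135
  U = 243 + 6·159 − 5·135 = 522
  R = 54 + 3·159 − 6·135 − 3·522 = -1845
Option 2 (C := 136):
  C = 136
  W = 135
  U = 243 + 6·136 − 5·135 = 384
  R = 54 + 3·136 − 6·135 − 3·384 = -1500
R: -1845 − (-1500) = -345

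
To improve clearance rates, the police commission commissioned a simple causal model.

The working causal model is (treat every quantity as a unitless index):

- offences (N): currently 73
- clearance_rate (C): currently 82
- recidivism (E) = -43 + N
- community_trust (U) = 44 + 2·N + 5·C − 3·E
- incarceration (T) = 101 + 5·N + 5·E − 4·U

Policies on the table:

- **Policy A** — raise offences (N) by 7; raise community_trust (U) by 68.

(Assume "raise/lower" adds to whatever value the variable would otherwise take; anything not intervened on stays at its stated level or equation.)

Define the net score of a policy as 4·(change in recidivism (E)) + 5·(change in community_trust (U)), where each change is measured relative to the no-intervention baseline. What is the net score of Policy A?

333

Baseline:
  N = 73
  C = 82
  E = -43 + 73 = 30
  U = 44 + 2·73 + 5·82 − 3·30 = 510
Policy A (N + 7, U + 68):
  N = 73 + 7 = 80
  C = 82
  E = -43 + 80 = 37
  U = 44 + 2·80 + 5·82 − 3·37 (+68 from intervention) = 571
ΔE = 37 − 30 = 7; ΔU = 571 − 510 = 61
Score = 4·7 + 5·61 = 333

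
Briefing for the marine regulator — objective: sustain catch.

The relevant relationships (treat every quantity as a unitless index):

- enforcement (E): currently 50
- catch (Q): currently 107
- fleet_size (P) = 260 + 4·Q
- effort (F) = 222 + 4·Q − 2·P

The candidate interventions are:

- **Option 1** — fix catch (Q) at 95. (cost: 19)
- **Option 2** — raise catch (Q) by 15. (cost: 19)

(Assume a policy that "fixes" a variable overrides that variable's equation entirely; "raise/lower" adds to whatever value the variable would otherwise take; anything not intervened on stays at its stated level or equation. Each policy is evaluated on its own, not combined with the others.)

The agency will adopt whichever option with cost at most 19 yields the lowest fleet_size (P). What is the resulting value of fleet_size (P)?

Option 1 (Q := 95):
  Q = 95
  P = 260 + 4·95 = 640
Option 2 (Q + 15):
  Q = 107 + 15 = 122
  P = 260 + 4·122 = 748
Comparing — Option 1: P=640, Option 2: P=748. Lowest is 640 (Option 1).

640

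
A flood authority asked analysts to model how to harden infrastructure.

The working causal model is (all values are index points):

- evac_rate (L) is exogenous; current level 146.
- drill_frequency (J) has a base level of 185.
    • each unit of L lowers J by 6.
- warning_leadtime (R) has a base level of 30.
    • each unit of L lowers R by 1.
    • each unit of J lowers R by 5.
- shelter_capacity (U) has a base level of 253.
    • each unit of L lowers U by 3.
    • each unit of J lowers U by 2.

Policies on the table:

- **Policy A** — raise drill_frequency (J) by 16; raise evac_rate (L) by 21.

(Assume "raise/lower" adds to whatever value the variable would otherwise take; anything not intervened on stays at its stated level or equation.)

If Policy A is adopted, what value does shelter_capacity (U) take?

1354

Policy A (J + 16, L + 21):
  L = 146 + 21 = 167
  J = 185 − 6·167 (+16 from intervention) = -801
  U = 253 − 3·167 − 2·(-801) = 1354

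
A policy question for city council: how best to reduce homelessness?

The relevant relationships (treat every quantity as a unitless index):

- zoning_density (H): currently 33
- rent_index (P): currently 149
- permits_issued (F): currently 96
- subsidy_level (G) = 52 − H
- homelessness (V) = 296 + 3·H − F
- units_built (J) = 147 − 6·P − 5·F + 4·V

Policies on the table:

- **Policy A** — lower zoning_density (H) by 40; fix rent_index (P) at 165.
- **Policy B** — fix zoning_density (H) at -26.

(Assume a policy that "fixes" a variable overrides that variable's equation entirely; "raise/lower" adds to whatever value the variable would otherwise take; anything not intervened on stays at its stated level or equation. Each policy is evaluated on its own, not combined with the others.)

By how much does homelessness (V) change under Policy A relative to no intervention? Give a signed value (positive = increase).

-120

Baseline:
  H = 33
  F = 96
  V = 296 + 3·33 − 96 = 299
Policy A (H − 40, P := 165):
  H = 33 − 40 = -7
  F = 96
  V = 296 + 3·(-7) − 96 = 179
Change in V: 179 − 299 = -120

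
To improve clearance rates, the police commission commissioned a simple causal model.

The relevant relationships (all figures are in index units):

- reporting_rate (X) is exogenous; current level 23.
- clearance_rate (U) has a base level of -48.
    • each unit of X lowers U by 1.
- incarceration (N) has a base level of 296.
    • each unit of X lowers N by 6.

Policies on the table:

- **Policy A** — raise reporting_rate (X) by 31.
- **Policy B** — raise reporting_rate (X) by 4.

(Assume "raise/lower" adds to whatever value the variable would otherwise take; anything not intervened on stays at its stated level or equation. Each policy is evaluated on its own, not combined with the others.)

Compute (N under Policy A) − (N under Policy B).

Policy A (X + 31):
  X = 23 + 31 = 54
  N = 296 − 6·54 = -28
Policy B (X + 4):
  X = 23 + 4 = 27
  N = 296 − 6·27 = 134
N: -28 − 134 = -162

-162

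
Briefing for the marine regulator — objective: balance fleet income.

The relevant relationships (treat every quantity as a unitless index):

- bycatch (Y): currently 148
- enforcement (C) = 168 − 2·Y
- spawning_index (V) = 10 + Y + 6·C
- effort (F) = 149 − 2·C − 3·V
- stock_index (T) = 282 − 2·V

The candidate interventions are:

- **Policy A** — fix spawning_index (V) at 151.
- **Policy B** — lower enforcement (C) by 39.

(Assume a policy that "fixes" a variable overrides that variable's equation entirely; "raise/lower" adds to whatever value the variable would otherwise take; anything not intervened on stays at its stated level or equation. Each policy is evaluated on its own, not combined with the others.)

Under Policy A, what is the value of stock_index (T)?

-20

Policy A (V := 151):
  Y = 148
  C = 168 − 2·148 = -128
  V = 151
  T = 282 − 2·151 = -20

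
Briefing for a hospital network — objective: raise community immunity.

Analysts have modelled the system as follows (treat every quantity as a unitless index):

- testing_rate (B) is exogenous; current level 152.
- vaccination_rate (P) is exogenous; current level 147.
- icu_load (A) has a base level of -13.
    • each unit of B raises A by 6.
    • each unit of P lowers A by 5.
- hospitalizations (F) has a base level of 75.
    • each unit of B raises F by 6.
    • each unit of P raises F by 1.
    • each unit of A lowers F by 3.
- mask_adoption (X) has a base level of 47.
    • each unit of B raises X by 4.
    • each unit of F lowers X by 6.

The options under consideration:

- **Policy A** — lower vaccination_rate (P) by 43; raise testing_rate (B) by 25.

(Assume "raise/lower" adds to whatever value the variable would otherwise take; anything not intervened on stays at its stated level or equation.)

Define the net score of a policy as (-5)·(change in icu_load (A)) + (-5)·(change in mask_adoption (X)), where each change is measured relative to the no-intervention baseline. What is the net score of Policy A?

Baseline:
  B = 152
  P = 147
  A = -13 + 6·152 − 5·147 = 164
  F = 75 + 6·152 + 147 − 3·164 = 642
  X = 47 + 4·152 − 6·642 = -3197
Policy A (P − 43, B + 25):
  B = 152 + 25 = 177
  P = 147 − 43 = 104
  A = -13 + 6·177 − 5·104 = 529
  F = 75 + 6·177 + 104 − 3·529 = -346
  X = 47 + 4·177 − 6·(-346) = 2831
ΔA = 529 − 164 = 365; ΔX = 2831 − (-3197) = 6028
Score = (-5)·365 + (-5)·6028 = -31965

-31965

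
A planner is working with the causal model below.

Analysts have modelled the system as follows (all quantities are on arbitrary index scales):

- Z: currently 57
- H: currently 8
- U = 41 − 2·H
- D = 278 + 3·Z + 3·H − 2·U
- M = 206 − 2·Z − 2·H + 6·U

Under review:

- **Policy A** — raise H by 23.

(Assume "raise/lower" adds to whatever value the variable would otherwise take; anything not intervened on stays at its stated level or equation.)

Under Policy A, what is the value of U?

-21

Policy A (H + 23):
  H = 8 + 23 = 31
  U = 41 − 2·31 = -21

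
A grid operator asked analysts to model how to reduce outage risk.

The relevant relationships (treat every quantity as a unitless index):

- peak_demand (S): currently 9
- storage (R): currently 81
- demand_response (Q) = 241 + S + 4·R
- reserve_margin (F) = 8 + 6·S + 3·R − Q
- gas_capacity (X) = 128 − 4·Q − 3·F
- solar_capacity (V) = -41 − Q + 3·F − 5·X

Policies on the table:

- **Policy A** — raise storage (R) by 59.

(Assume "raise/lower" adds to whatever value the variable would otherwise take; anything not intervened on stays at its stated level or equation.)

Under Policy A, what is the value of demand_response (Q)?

810

Policy A (R + 59):
  S = 9
  R = 81 + 59 = 140
  Q = 241 + 9 + 4·140 = 810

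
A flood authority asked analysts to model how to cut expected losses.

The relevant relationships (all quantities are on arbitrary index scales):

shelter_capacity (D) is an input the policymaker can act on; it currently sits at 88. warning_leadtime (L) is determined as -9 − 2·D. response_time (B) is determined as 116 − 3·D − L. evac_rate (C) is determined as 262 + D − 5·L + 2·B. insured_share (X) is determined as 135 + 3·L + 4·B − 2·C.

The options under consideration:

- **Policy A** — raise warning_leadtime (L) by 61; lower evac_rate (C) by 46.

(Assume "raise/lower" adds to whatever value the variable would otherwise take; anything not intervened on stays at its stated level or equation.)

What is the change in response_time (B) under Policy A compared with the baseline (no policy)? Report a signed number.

Baseline:
  D = 88
  L = -9 − 2·88 = -185
  B = 116 − 3·88 − (-185) = 37
Policy A (L + 61, C − 46):
  D = 88
  L = -9 − 2·88 (+61 from intervention) = -124
  B = 116 − 3·88 − (-124) = -24
Change in B: -24 − 37 = -61

-61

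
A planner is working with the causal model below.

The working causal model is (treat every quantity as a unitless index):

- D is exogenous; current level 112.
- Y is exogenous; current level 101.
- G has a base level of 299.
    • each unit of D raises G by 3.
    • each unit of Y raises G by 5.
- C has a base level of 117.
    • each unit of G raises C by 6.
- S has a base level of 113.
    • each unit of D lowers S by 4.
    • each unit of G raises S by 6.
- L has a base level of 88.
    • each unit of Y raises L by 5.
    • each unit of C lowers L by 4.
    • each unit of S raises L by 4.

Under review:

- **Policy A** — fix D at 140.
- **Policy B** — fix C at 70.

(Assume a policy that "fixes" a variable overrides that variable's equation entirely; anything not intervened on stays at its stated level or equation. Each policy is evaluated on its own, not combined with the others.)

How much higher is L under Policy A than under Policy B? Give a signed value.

Policy A (D := 140):
  D = 140
  Y = 101
  G = 299 + 3·140 + 5·101 = 1224
  C = 117 + 6·1224 = 7461
  S = 113 − 4·140 + 6·1224 = 6897
  L = 88 + 5·101 − 4·7461 + 4·6897 = -1663
Policy B (C := 70):
  D = 112
  Y = 101
  G = 299 + 3·112 + 5·101 = 1140
  C = 70
  S = 113 − 4·112 + 6·1140 = 6505
  L = 88 + 5·101 − 4·70 + 4·6505 = 26333
L: -1663 − 26333 = -27996

-27996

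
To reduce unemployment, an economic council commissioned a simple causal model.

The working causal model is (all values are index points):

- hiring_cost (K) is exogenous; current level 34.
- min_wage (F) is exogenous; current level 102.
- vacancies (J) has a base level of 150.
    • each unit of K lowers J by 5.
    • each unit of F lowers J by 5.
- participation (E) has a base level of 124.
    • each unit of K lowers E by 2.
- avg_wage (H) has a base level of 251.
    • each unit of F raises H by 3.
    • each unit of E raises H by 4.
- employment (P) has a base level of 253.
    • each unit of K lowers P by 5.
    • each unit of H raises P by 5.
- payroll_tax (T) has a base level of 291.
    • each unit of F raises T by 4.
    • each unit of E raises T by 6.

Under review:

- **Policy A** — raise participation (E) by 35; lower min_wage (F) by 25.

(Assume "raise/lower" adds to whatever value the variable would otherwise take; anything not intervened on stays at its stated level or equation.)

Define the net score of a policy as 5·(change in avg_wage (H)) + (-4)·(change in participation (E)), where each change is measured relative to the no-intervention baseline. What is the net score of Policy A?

Baseline:
  K = 34
  F = 102
  E = 124 − 2·34 = 56
  H = 251 + 3·102 + 4·56 = 781
Policy A (E + 35, F − 25):
  K = 34
  F = 102 − 25 = 77
  E = 124 − 2·34 (+35 from intervention) = 91
  H = 251 + 3·77 + 4·91 = 846
ΔH = 846 − 781 = 65; ΔE = 91 − 56 = 35
Score = 5·65 + (-4)·35 = 185

185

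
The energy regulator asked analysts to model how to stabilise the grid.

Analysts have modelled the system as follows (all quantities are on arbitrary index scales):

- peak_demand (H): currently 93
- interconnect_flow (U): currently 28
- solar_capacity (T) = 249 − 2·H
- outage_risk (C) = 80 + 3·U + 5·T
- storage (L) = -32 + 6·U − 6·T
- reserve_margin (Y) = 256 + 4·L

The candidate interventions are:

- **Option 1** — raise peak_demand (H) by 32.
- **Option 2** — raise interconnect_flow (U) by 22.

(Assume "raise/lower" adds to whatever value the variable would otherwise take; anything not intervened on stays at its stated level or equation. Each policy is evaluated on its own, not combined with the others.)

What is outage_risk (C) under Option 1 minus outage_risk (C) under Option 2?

-386

Option 1 (H + 32):
  H = 93 + 32 = 125
  U = 28
  T = 249 − 2·125 = -1
  C = 80 + 3·28 + 5·(-1) = 159
Option 2 (U + 22):
  H = 93
  U = 28 + 22 = 50
  T = 249 − 2·93 = 63
  C = 80 + 3·50 + 5·63 = 545
C: 159 − 545 = -386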